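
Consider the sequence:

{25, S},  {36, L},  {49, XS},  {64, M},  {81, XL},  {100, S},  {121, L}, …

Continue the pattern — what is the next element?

First component: perfect squares: 5², 6², 7², …, so 25, 36, 49, 64, 81, 100, 121 → 144.
Size goes S, L, XS, M, XL, S, L → XS (repeats S → L → XS → M → XL).
Combining the parts gives {144, XS}.

{144, XS}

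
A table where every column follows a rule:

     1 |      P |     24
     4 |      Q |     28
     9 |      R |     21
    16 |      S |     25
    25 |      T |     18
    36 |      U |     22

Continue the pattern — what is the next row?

First component — perfect squares: 1², 2², 3², …: 1, 4, 9, 16, 25, 36 → 49.
Letter goes P, Q, R, S, T, U → V (letters move forward 1 place in the alphabet).
Third component: alternating steps +4, −7, +4, −7, …, so 24, 28, 21, 25, 18, 22 → 15.
Combining the parts gives 49  V  15.

49  V  15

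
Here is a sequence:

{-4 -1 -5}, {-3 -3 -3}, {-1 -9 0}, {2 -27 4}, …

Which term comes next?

First part: differences are 1, 2, 3, … (increasing by 1 each time); -4, -3, -1, 2 → 6.
Second part: ×3 each step; -1, -3, -9, -27 → -81.
Third part: differences are 2, 3, 4, … (increasing by 1 each time), so -5, -3, 0, 4 → 9.
So the next term is {6 -81 9}.

{6 -81 9}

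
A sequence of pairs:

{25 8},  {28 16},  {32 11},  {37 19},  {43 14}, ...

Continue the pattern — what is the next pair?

For the first entry, differences are 3, 4, 5, … (increasing by 1 each time): 25, 28, 32, 37, 43 → 50.
Second entry — alternating steps +8, −5, +8, −5, …: 8, 16, 11, 19, 14 → 22.
Combining the parts gives {50 22}.

{50 22}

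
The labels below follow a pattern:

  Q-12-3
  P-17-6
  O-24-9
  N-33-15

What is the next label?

Letter: letters move back 1 place in the alphabet, so Q, P, O, N → M.
For the second component, differences are 5, 7, 9, … (increasing by 2 each time): 12, 17, 24, 33 → 44.
Third component: each term is the sum of the two before it, so 3, 6, 9, 15 → 24.
Combining the parts gives M-44-24.

M-44-24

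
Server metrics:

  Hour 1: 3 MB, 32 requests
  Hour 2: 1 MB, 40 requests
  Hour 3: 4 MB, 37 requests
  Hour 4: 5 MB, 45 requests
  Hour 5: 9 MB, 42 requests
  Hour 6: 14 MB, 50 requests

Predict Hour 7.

23 MB, 47 requests

MB: each term is the sum of the two before it; 3, 1, 4, 5, 9, 14 → 23.
Requests goes 32, 40, 37, 45, 42, 50 → 47 (alternating steps +8, −3, +8, −3, …).
Combining the parts gives 23 MB, 47 requests.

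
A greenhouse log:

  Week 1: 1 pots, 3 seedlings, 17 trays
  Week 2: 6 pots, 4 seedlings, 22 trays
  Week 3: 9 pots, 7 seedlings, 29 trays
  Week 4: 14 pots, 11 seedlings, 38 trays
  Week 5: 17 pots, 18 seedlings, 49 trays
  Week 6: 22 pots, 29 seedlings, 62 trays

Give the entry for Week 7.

For the pots, alternating steps +5, +3, +5, +3, …: 1, 6, 9, 14, 17, 22 → 25.
Seedlings: each term is the sum of the two before it; 3, 4, 7, 11, 18, 29 → 47.
Trays: 17, 22, 29, 38, 49, 62 → 77 (differences are 5, 7, 9, … (increasing by 2 each time)).
So the next line is 25 pots, 47 seedlings, 77 trays.

25 pots, 47 seedlings, 77 trays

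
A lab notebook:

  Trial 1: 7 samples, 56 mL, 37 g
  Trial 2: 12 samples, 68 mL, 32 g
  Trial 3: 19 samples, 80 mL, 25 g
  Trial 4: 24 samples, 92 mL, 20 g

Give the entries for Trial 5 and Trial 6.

31 samples, 104 mL, 13 g; 36 samples, 116 mL, 8 g

Samples: alternating steps +5, +7, +5, +7, …; 7, 12, 19, 24 → 31 → 36.
ML: +12 each step, so 56, 68, 80, 92 → 104 → 116.
G — together with the samples always sums to 44: 37, 32, 25, 20 → 13 → 8.
Putting the parts together: 31 samples, 104 mL, 13 g and then 36 samples, 116 mL, 8 g.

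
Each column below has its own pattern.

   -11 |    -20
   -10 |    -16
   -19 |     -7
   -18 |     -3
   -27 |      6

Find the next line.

-26  10

For the first component, alternating steps +1, −9, +1, −9, …: -11, -10, -19, -18, -27 → -26.
Second component: alternating steps +4, +9, +4, +9, …; -20, -16, -7, -3, 6 → 10.
Combining the parts gives -26  10.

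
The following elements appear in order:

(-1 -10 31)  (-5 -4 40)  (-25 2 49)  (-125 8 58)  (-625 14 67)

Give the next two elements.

(-3125 20 76), (-15625 26 85)

First slot — ×5 each step: -1, -5, -25, -125, -625 → -3125 → -15625.
Second slot: +6 each step; -10, -4, 2, 8, 14 → 20 → 26.
Third slot: +9 each step, so 31, 40, 49, 58, 67 → 76 → 85.
Putting the parts together: (-3125 20 76) and then (-15625 26 85).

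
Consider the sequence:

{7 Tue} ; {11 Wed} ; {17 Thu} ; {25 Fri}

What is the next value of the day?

Sat

First slot goes 7, 11, 17, 25 → 35 (differences are 4, 6, 8, … (increasing by 2 each time)).
Day: runs through the weekdays Mon→Sun; Tue, Wed, Thu, Fri → Sat.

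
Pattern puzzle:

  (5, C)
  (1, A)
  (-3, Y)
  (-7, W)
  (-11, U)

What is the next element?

(-15, S)

First slot goes 5, 1, -3, -7, -11 → -15 (−4 each step).
Letter: letters move back 2 places in the alphabet, wrapping A→Z, so C, A, Y, W, U → S.
Putting it together: (-15, S).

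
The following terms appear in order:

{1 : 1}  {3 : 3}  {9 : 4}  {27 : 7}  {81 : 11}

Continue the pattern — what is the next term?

First coordinate goes 1, 3, 9, 27, 81 → 243 (×3 each step).
For the second coordinate, each term is the sum of the two before it: 1, 3, 4, 7, 11 → 18.
Putting it together: {243 : 18}.

{243 : 18}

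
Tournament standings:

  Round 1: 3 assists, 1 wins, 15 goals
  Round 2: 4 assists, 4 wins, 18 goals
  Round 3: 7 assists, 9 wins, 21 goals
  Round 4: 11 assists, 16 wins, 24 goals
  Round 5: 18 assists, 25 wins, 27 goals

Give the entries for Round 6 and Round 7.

For the assists, each term is the sum of the two before it: 3, 4, 7, 11, 18 → 29 → 47.
Wins goes 1, 4, 9, 16, 25 → 36 → 49 (perfect squares: 1², 2², 3², …).
Goals goes 15, 18, 21, 24, 27 → 30 → 33 (+3 each step).
So the next two rows are 29 assists, 36 wins, 30 goals and 47 assists, 49 wins, 33 goals.

29 assists, 36 wins, 30 goals; 47 assists, 49 wins, 33 goals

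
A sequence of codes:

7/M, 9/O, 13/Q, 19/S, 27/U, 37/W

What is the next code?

49/Y

First component goes 7, 9, 13, 19, 27, 37 → 49 (differences are 2, 4, 6, … (increasing by 2 each time)).
Letter: letters move forward 2 places in the alphabet, so M, O, Q, S, U, W → Y.
So the next code is 49/Y.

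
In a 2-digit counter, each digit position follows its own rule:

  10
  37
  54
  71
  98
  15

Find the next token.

32

For the first digit, +2 each step, mod 10: 1, 3, 5, 7, 9, 1 → 3.
Second digit: 0, 7, 4, 1, 8, 5 → 2 (−3 each step, mod 10).
Putting it together: 32.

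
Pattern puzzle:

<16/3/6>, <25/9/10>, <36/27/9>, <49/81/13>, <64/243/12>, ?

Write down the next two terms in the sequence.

<81/729/16>, <100/2187/15>

First coordinate: 16, 25, 36, 49, 64 → 81 → 100 (perfect squares: 4², 5², 6², …).
Second coordinate: ×3 each step; 3, 9, 27, 81, 243 → 729 → 2187.
For the third coordinate, alternating steps +4, −1, +4, −1, …: 6, 10, 9, 13, 12 → 16 → 15.
Putting the parts together: <81/729/16> and then <100/2187/15>.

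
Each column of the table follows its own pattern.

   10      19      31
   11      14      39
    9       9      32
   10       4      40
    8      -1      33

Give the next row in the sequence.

9  -6  41

First component: alternating steps +1, −2, +1, −2, …; 10, 11, 9, 10, 8 → 9.
Second component: 19, 14, 9, 4, -1 → -6 (−5 each step).
Third component — alternating steps +8, −7, +8, −7, …: 31, 39, 32, 40, 33 → 41.
So the next row is 9  -6  41.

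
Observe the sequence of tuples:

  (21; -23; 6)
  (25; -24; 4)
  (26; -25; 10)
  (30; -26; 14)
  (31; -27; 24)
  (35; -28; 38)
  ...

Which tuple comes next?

For the first slot, alternating steps +4, +1, +4, +1, …: 21, 25, 26, 30, 31, 35 → 36.
Second slot — −1 each step: -23, -24, -25, -26, -27, -28 → -29.
Third slot: each term is the sum of the two before it; 6, 4, 10, 14, 24, 38 → 62.
Combining the parts gives (36; -29; 62).

(36; -29; 62)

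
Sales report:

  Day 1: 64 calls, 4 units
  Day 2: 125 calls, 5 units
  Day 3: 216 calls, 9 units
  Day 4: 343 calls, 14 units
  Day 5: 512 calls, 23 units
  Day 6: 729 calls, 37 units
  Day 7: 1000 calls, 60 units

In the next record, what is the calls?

Calls — perfect cubes: 4³, 5³, 6³, …: 64, 125, 216, 343, 512, 729, 1000 → 1331.

1331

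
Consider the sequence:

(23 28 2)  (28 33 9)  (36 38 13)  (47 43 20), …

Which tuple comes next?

(61 48 24)

First part — differences are 5, 8, 11, … (increasing by 3 each time): 23, 28, 36, 47 → 61.
Second part: +5 each step; 28, 33, 38, 43 → 48.
Third part — alternating steps +7, +4, +7, +4, …: 2, 9, 13, 20 → 24.
So the next tuple is (61 48 24).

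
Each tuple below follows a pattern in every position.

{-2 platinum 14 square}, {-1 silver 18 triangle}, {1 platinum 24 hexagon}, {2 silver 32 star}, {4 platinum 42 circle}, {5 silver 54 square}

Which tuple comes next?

{7 platinum 68 triangle}

First entry: -2, -1, 1, 2, 4, 5 → 7 (alternating steps +1, +2, +1, +2, …).
For the metal, alternates platinum ↔ silver: platinum, silver, platinum, silver, platinum, silver → platinum.
Third entry — differences are 4, 6, 8, … (increasing by 2 each time): 14, 18, 24, 32, 42, 54 → 68.
Shape: square, triangle, hexagon, star, circle, square → triangle (repeats square → triangle → hexagon → star → circle).
So the next tuple is {7 platinum 68 triangle}.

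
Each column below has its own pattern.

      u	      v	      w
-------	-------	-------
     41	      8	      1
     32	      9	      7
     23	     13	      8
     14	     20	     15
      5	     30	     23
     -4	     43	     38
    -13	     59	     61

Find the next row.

Column u: −9 each step, so 41, 32, 23, 14, 5, -4, -13 → -22.
Column v — differences are 1, 4, 7, … (increasing by 3 each time): 8, 9, 13, 20, 30, 43, 59 → 78.
For the column w, each term is the sum of the two before it: 1, 7, 8, 15, 23, 38, 61 → 99.
So the next row is -22  78  99.

-22  78  99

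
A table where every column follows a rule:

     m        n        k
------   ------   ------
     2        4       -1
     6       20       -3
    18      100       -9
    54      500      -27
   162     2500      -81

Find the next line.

486  12500  -243

Column m: ×3 each step, so 2, 6, 18, 54, 162 → 486.
Column n: ×5 each step, so 4, 20, 100, 500, 2500 → 12500.
Column k — ×3 each step: -1, -3, -9, -27, -81 → -243.
Putting it together: 486  12500  -243.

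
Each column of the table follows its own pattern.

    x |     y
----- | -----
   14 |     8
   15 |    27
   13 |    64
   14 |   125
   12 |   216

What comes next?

13  343

Column x: 14, 15, 13, 14, 12 → 13 (alternating steps +1, −2, +1, −2, …).
Column y: perfect cubes: 2³, 3³, 4³, …; 8, 27, 64, 125, 216 → 343.
So the next row is 13  343.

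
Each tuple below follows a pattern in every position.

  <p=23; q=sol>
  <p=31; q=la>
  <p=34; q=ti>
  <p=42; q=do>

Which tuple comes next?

P: 23, 31, 34, 42 → 45 (alternating steps +8, +3, +8, +3, …).
Q: runs through the solfège scale do→ti; sol, la, ti, do → re.
Putting it together: <p=45; q=re>.

<p=45; q=re>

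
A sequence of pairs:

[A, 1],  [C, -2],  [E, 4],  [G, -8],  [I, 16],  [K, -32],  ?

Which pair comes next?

Letter goes A, C, E, G, I, K → M (letters move forward 2 places in the alphabet).
Second slot: ×(-2) each step, so 1, -2, 4, -8, 16, -32 → 64.
So the next pair is [M, 64].

[M, 64]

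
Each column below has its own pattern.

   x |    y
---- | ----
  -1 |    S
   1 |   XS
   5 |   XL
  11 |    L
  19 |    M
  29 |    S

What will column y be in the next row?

Column y: S, XS, XL, L, M, S → XS (repeats S → XS → XL → L → M).

XS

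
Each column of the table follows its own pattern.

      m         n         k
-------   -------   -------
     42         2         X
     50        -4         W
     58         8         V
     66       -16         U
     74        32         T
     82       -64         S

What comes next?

Column m goes 42, 50, 58, 66, 74, 82 → 90 (+8 each step).
For the column n, ×(-2) each step: 2, -4, 8, -16, 32, -64 → 128.
Column k — letters move back 1 place in the alphabet: X, W, V, U, T, S → R.
Combining the parts gives 90  128  R.

90  128  R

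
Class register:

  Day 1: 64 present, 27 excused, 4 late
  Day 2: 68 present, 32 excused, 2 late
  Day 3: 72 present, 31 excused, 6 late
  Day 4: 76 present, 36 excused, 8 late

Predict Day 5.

80 present, 35 excused, 14 late

Present goes 64, 68, 72, 76 → 80 (+4 each step).
For the excused, alternating steps +5, −1, +5, −1, …: 27, 32, 31, 36 → 35.
For the late, each term is the sum of the two before it: 4, 2, 6, 8 → 14.
So the next line is 80 present, 35 excused, 14 late.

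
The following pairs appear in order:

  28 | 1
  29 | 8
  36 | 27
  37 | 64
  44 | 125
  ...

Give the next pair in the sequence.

45 | 216

First entry: alternating steps +1, +7, +1, +7, …; 28, 29, 36, 37, 44 → 45.
Second entry goes 1, 8, 27, 64, 125 → 216 (perfect cubes: 1³, 2³, 3³, …).
So the next pair is 45 | 216.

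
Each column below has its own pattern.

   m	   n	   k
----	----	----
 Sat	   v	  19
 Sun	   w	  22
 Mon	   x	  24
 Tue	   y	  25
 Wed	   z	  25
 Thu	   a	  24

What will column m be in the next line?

Fri

Column m: runs through the weekdays Mon→Sun, so Sat, Sun, Mon, Tue, Wed, Thu → Fri.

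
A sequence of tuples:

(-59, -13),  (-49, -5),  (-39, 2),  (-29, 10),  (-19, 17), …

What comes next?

(-9, 25)

First component — +10 each step: -59, -49, -39, -29, -19 → -9.
For the second component, alternating steps +8, +7, +8, +7, …: -13, -5, 2, 10, 17 → 25.
Putting it together: (-9, 25).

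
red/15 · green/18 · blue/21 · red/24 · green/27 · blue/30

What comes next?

red/33

Colour: red, green, blue, red, green, blue → red (repeats red → green → blue).
Second component — +3 each step: 15, 18, 21, 24, 27, 30 → 33.
So the next token is red/33.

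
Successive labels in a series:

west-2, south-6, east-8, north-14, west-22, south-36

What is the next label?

east-58

For the direction, repeats west → south → east → north: west, south, east, north, west, south → east.
Second component goes 2, 6, 8, 14, 22, 36 → 58 (each term is the sum of the two before it).
So the next label is east-58.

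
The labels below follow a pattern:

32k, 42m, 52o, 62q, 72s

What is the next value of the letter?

u

For the letter, letters move forward 2 places in the alphabet: k, m, o, q, s → u.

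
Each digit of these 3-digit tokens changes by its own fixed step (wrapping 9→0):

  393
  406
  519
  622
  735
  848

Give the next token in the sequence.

For the first digit, +1 each step, mod 10: 3, 4, 5, 6, 7, 8 → 9.
Second digit goes 9, 0, 1, 2, 3, 4 → 5 (+1 each step, mod 10).
Third digit: 3, 6, 9, 2, 5, 8 → 1 (+3 each step, mod 10).
So the next token is 951.

951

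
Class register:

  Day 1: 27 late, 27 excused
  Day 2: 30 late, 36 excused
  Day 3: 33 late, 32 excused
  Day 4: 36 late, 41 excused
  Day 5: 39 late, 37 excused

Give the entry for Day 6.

Late: +3 each step, so 27, 30, 33, 36, 39 → 42.
Excused — alternating steps +9, −4, +9, −4, …: 27, 36, 32, 41, 37 → 46.
Combining the parts gives 42 late, 46 excused.

42 late, 46 excused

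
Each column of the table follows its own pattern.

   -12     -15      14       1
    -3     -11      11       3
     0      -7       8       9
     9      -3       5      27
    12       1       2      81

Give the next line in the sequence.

First component — alternating steps +9, +3, +9, +3, …: -12, -3, 0, 9, 12 → 21.
Second component — +4 each step: -15, -11, -7, -3, 1 → 5.
Third component — −3 each step: 14, 11, 8, 5, 2 → -1.
Fourth component: ×3 each step; 1, 3, 9, 27, 81 → 243.
Putting it together: 21  5  -1  243.

21  5  -1  243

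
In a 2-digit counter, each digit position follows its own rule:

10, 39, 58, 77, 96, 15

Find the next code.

First digit: +2 each step, mod 10; 1, 3, 5, 7, 9, 1 → 3.
For the second digit, −1 each step, mod 10: 0, 9, 8, 7, 6, 5 → 4.
Combining the parts gives 34.

34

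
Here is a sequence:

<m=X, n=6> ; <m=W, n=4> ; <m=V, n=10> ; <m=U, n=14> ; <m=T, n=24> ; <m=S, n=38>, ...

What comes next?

M: X, W, V, U, T, S → R (letters move back 1 place in the alphabet).
N — each term is the sum of the two before it: 6, 4, 10, 14, 24, 38 → 62.
So the next pair is <m=R, n=62>.

<m=R, n=62>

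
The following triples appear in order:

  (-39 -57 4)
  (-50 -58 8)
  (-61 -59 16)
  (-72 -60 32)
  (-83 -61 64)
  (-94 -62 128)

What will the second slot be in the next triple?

-63

First slot — −11 each step: -39, -50, -61, -72, -83, -94 → -105.
For the second slot, −1 each step: -57, -58, -59, -60, -61, -62 → -63.
Third slot: 4, 8, 16, 32, 64, 128 → 256 (×2 each step).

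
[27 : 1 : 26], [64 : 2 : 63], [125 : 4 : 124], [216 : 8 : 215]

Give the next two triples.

First coordinate: perfect cubes: 3³, 4³, 5³, …; 27, 64, 125, 216 → 343 → 512.
Second coordinate goes 1, 2, 4, 8 → 16 → 32 (×2 each step).
Third coordinate: always 1 less than the first coordinate; 26, 63, 124, 215 → 342 → 511.
Putting the parts together: [343 : 16 : 342] and then [512 : 32 : 511].

[343 : 16 : 342], [512 : 32 : 511]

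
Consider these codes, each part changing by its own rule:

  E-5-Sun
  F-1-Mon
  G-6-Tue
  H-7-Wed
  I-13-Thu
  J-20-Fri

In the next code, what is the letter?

K

Letter: letters move forward 1 place in the alphabet, so E, F, G, H, I, J → K.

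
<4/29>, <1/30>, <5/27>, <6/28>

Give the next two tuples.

First entry goes 4, 1, 5, 6 → 11 → 17 (each term is the sum of the two before it).
Second entry: alternating steps +1, −3, +1, −3, …; 29, 30, 27, 28 → 25 → 26.
Putting the parts together: <11/25> and then <17/26>.

<11/25>, <17/26>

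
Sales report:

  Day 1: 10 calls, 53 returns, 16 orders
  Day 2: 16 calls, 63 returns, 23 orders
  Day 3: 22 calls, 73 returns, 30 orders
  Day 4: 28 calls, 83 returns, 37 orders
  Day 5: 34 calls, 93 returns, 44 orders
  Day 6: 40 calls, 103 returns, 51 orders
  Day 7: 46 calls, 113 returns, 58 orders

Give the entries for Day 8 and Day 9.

Calls goes 10, 16, 22, 28, 34, 40, 46 → 52 → 58 (+6 each step).
Returns — +10 each step: 53, 63, 73, 83, 93, 103, 113 → 123 → 133.
Orders goes 16, 23, 30, 37, 44, 51, 58 → 65 → 72 (+7 each step).
So the next two records are 52 calls, 123 returns, 65 orders and 58 calls, 133 returns, 72 orders.

52 calls, 123 returns, 65 orders; 58 calls, 133 returns, 72 orders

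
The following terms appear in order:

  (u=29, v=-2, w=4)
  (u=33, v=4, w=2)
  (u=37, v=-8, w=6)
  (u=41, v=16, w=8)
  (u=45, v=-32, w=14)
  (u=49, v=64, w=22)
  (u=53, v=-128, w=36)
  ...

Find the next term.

(u=57, v=256, w=58)

U: +4 each step; 29, 33, 37, 41, 45, 49, 53 → 57.
V: ×(-2) each step; -2, 4, -8, 16, -32, 64, -128 → 256.
W: 4, 2, 6, 8, 14, 22, 36 → 58 (each term is the sum of the two before it).
Combining the parts gives (u=57, v=256, w=58).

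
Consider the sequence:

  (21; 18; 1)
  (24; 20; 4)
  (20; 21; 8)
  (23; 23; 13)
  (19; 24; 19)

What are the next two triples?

(22; 26; 26), (18; 27; 34)

First slot: alternating steps +3, −4, +3, −4, …; 21, 24, 20, 23, 19 → 22 → 18.
Second slot goes 18, 20, 21, 23, 24 → 26 → 27 (alternating steps +2, +1, +2, +1, …).
For the third slot, differences are 3, 4, 5, … (increasing by 1 each time): 1, 4, 8, 13, 19 → 26 → 34.
So the next two triples are (22; 26; 26) and (18; 27; 34).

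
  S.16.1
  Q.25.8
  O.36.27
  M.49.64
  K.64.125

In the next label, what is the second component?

Letter — letters move back 2 places in the alphabet: S, Q, O, M, K → I.
Second component: perfect squares: 4², 5², 6², …, so 16, 25, 36, 49, 64 → 81.
For the third component, perfect cubes: 1³, 2³, 3³, …: 1, 8, 27, 64, 125 → 216.

81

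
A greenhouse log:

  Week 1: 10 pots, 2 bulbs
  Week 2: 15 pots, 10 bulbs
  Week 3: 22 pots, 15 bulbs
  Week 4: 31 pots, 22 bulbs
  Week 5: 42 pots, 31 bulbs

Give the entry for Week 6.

Pots: 10, 15, 22, 31, 42 → 55 (differences are 5, 7, 9, … (increasing by 2 each time)).
Bulbs goes 2, 10, 15, 22, 31 → 42 (always the previous value of the pots).
Combining the parts gives 55 pots, 42 bulbs.

55 pots, 42 bulbs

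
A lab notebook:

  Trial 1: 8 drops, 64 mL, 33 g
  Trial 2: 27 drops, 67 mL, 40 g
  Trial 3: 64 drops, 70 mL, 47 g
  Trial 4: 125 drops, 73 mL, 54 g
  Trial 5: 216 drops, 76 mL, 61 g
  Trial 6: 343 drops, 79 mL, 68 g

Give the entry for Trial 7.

Drops: perfect cubes: 2³, 3³, 4³, …, so 8, 27, 64, 125, 216, 343 → 512.
ML: 64, 67, 70, 73, 76, 79 → 82 (+3 each step).
G: +7 each step, so 33, 40, 47, 54, 61, 68 → 75.
Putting it together: 512 drops, 82 mL, 75 g.

512 drops, 82 mL, 75 g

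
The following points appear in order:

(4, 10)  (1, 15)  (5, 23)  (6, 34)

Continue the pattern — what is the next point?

(11, 48)

For the first component, each term is the sum of the two before it: 4, 1, 5, 6 → 11.
Second component: 10, 15, 23, 34 → 48 (differences are 5, 8, 11, … (increasing by 3 each time)).
Combining the parts gives (11, 48).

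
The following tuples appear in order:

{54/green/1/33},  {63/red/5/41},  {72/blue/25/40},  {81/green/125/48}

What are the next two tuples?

For the first value, +9 each step: 54, 63, 72, 81 → 90 → 99.
Colour: repeats green → red → blue, so green, red, blue, green → red → blue.
Third value: 1, 5, 25, 125 → 625 → 3125 (×5 each step).
Fourth value goes 33, 41, 40, 48 → 47 → 55 (alternating steps +8, −1, +8, −1, …).
Putting the parts together: {90/red/625/47} and then {99/blue/3125/55}.

{90/red/625/47}, {99/blue/3125/55}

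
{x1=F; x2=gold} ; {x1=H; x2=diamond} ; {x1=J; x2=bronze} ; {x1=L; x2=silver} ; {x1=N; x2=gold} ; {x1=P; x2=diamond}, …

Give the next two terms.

{x1=R; x2=bronze}, {x1=T; x2=silver}

X1: letters move forward 2 places in the alphabet, so F, H, J, L, N, P → R → T.
X2 — repeats gold → diamond → bronze → silver: gold, diamond, bronze, silver, gold, diamond → bronze → silver.
So the next two terms are {x1=R; x2=bronze} and {x1=T; x2=silver}.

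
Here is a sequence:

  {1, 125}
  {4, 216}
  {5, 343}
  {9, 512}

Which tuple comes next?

{14, 729}

First slot: 1, 4, 5, 9 → 14 (each term is the sum of the two before it).
Second slot: perfect cubes: 5³, 6³, 7³, …, so 125, 216, 343, 512 → 729.
Putting it together: {14, 729}.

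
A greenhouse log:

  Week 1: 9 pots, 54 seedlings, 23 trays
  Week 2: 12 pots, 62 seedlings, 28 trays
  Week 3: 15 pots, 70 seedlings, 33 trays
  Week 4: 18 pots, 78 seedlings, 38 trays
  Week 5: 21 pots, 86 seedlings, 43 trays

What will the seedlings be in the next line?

94

Seedlings: 54, 62, 70, 78, 86 → 94 (+8 each step).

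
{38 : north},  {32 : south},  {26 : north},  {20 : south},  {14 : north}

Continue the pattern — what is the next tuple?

{8 : south}

First slot: −6 each step; 38, 32, 26, 20, 14 → 8.
Direction goes north, south, north, south, north → south (alternates north ↔ south).
So the next tuple is {8 : south}.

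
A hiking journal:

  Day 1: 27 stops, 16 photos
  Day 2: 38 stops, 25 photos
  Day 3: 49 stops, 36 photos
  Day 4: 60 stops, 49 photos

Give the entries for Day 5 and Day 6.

Stops: +11 each step; 27, 38, 49, 60 → 71 → 82.
Photos — perfect squares: 4², 5², 6², …: 16, 25, 36, 49 → 64 → 81.
So the next two records are 71 stops, 64 photos and 82 stops, 81 photos.

71 stops, 64 photos; 82 stops, 81 photos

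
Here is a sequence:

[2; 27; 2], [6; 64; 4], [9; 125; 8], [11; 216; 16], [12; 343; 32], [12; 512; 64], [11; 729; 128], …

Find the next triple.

[9; 1000; 256]

For the first component, differences are 4, 3, 2, … (decreasing by 1 each time): 2, 6, 9, 11, 12, 12, 11 → 9.
Second component: perfect cubes: 3³, 4³, 5³, …, so 27, 64, 125, 216, 343, 512, 729 → 1000.
Third component goes 2, 4, 8, 16, 32, 64, 128 → 256 (×2 each step).
Putting it together: [9; 1000; 256].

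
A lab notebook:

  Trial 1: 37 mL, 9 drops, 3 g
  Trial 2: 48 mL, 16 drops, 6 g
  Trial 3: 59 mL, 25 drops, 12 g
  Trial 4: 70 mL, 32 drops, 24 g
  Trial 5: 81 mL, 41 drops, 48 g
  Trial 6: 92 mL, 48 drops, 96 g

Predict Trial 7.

ML: 37, 48, 59, 70, 81, 92 → 103 (+11 each step).
For the drops, alternating steps +7, +9, +7, +9, …: 9, 16, 25, 32, 41, 48 → 57.
G: ×2 each step; 3, 6, 12, 24, 48, 96 → 192.
Putting it together: 103 mL, 57 drops, 192 g.

103 mL, 57 drops, 192 g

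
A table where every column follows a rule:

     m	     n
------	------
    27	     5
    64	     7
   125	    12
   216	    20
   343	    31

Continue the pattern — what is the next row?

512  45

Column m: 27, 64, 125, 216, 343 → 512 (perfect cubes: 3³, 4³, 5³, …).
Column n — differences are 2, 5, 8, … (increasing by 3 each time): 5, 7, 12, 20, 31 → 45.
Putting it together: 512  45.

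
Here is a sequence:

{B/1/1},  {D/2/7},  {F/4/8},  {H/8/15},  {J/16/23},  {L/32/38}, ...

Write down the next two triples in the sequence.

{N/64/61}, {P/128/99}

For the letter, letters move forward 2 places in the alphabet: B, D, F, H, J, L → N → P.
Second value: 1, 2, 4, 8, 16, 32 → 64 → 128 (×2 each step).
Third value — each term is the sum of the two before it: 1, 7, 8, 15, 23, 38 → 61 → 99.
Putting the parts together: {N/64/61} and then {P/128/99}.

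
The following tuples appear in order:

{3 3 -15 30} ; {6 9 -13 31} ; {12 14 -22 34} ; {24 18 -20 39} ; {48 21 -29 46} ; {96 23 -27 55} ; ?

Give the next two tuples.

{192 24 -36 66}, {384 24 -34 79}

First component: 3, 6, 12, 24, 48, 96 → 192 → 384 (×2 each step).
Second component: differences are 6, 5, 4, … (decreasing by 1 each time), so 3, 9, 14, 18, 21, 23 → 24 → 24.
Third component — alternating steps +2, −9, +2, −9, …: -15, -13, -22, -20, -29, -27 → -36 → -34.
Fourth component — differences are 1, 3, 5, … (increasing by 2 each time): 30, 31, 34, 39, 46, 55 → 66 → 79.
So the next two tuples are {192 24 -36 66} and {384 24 -34 79}.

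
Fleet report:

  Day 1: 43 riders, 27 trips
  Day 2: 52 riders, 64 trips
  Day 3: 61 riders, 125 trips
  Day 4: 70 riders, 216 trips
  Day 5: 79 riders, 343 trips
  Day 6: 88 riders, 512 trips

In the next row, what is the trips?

729

Trips: 27, 64, 125, 216, 343, 512 → 729 (perfect cubes: 3³, 4³, 5³, …).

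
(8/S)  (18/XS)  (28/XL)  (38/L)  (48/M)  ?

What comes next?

(58/S)

First component: 8, 18, 28, 38, 48 → 58 (+10 each step).
Size: runs backward through clothing sizes XS→XL, so S, XS, XL, L, M → S.
So the next element is (58/S).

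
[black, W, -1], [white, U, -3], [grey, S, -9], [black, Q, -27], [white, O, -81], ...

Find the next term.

Shade: repeats black → white → grey; black, white, grey, black, white → grey.
Letter: letters move back 2 places in the alphabet; W, U, S, Q, O → M.
Third part: ×3 each step, so -1, -3, -9, -27, -81 → -243.
Combining the parts gives [grey, M, -243].

[grey, M, -243]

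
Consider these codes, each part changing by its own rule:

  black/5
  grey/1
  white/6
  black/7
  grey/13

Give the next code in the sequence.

Shade: black, grey, white, black, grey → white (repeats black → grey → white).
Second component — each term is the sum of the two before it: 5, 1, 6, 7, 13 → 20.
Combining the parts gives white/20.

white/20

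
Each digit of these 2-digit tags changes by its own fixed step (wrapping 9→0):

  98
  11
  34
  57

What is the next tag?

70

First digit: +2 each step, mod 10; 9, 1, 3, 5 → 7.
Second digit: +3 each step, mod 10, so 8, 1, 4, 7 → 0.
Combining the parts gives 70.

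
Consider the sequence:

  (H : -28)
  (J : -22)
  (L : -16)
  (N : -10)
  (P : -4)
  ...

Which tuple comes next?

(R : 2)

Letter: letters move forward 2 places in the alphabet; H, J, L, N, P → R.
Second slot goes -28, -22, -16, -10, -4 → 2 (+6 each step).
Combining the parts gives (R : 2).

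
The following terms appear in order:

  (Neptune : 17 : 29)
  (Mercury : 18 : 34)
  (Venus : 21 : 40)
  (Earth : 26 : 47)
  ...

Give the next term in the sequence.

Planet: runs through the planets Mercury→Neptune; Neptune, Mercury, Venus, Earth → Mars.
For the second part, differences are 1, 3, 5, … (increasing by 2 each time): 17, 18, 21, 26 → 33.
Third part: differences are 5, 6, 7, … (increasing by 1 each time); 29, 34, 40, 47 → 55.
Putting it together: (Mars : 33 : 55).

(Mars : 33 : 55)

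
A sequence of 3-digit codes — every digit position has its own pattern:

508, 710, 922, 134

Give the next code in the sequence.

First digit — +2 each step, mod 10: 5, 7, 9, 1 → 3.
Second digit goes 0, 1, 2, 3 → 4 (+1 each step, mod 10).
Third digit: +2 each step, mod 10, so 8, 0, 2, 4 → 6.
So the next code is 346.

346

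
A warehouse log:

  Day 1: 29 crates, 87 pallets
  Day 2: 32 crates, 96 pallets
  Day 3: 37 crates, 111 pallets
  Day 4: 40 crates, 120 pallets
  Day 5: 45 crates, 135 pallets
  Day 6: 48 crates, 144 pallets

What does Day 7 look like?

Crates: alternating steps +3, +5, +3, +5, …, so 29, 32, 37, 40, 45, 48 → 53.
Pallets — always 3 × the crates: 87, 96, 111, 120, 135, 144 → 159.
So the next row is 53 crates, 159 pallets.

53 crates, 159 pallets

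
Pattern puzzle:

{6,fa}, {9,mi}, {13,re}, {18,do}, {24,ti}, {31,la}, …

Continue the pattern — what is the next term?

First entry — differences are 3, 4, 5, … (increasing by 1 each time): 6, 9, 13, 18, 24, 31 → 39.
Note: runs backward through the solfège scale do→ti; fa, mi, re, do, ti, la → sol.
Combining the parts gives {39,sol}.

{39,sol}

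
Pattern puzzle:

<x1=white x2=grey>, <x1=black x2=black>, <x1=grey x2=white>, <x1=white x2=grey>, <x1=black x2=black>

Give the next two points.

X1 — repeats white → black → grey: white, black, grey, white, black → grey → white.
X2: repeats grey → black → white, so grey, black, white, grey, black → white → grey.
So the next two points are <x1=grey x2=white> and <x1=white x2=grey>.

<x1=grey x2=white>, <x1=white x2=grey>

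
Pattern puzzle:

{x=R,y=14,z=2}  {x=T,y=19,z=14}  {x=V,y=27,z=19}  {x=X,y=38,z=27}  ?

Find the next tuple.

{x=Z,y=52,z=38}

X: R, T, V, X → Z (letters move forward 2 places in the alphabet).
For the y, differences are 5, 8, 11, … (increasing by 3 each time): 14, 19, 27, 38 → 52.
Z: 2, 14, 19, 27 → 38 (always the previous value of the y).
Combining the parts gives {x=Z,y=52,z=38}.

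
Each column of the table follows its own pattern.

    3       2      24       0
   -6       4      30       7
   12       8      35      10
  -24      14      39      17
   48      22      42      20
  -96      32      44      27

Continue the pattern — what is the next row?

192  44  45  30

First component — ×(-2) each step: 3, -6, 12, -24, 48, -96 → 192.
Second component: differences are 2, 4, 6, … (increasing by 2 each time); 2, 4, 8, 14, 22, 32 → 44.
Third component: differences are 6, 5, 4, … (decreasing by 1 each time), so 24, 30, 35, 39, 42, 44 → 45.
Fourth component goes 0, 7, 10, 17, 20, 27 → 30 (alternating steps +7, +3, +7, +3, …).
So the next row is 192  44  45  30.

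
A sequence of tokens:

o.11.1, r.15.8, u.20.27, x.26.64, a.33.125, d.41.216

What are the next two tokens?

For the letter, letters move forward 3 places in the alphabet, wrapping Z→A: o, r, u, x, a, d → g → j.
Second component: differences are 4, 5, 6, … (increasing by 1 each time), so 11, 15, 20, 26, 33, 41 → 50 → 60.
Third component: perfect cubes: 1³, 2³, 3³, …; 1, 8, 27, 64, 125, 216 → 343 → 512.
So the next two tokens are g.50.343 and j.60.512.

g.50.343, j.60.512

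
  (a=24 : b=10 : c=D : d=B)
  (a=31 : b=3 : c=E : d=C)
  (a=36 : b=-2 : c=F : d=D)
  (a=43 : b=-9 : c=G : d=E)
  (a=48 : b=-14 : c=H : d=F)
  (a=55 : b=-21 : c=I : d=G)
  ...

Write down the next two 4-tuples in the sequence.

A goes 24, 31, 36, 43, 48, 55 → 60 → 67 (alternating steps +7, +5, +7, +5, …).
B — together with the a always sums to 34: 10, 3, -2, -9, -14, -21 → -26 → -33.
C: letters move forward 1 place in the alphabet, so D, E, F, G, H, I → J → K.
D: letters move forward 1 place in the alphabet, so B, C, D, E, F, G → H → I.
Putting the parts together: (a=60 : b=-26 : c=J : d=H) and then (a=67 : b=-33 : c=K : d=I).

(a=60 : b=-26 : c=J : d=H), (a=67 : b=-33 : c=K : d=I)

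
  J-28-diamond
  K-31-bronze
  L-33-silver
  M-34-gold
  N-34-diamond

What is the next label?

O-33-bronze

For the letter, letters move forward 1 place in the alphabet: J, K, L, M, N → O.
For the second component, differences are 3, 2, 1, … (decreasing by 1 each time): 28, 31, 33, 34, 34 → 33.
For the rank, repeats diamond → bronze → silver → gold: diamond, bronze, silver, gold, diamond → bronze.
Putting it together: O-33-bronze.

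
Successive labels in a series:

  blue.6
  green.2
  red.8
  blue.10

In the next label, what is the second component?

18

For the second component, each term is the sum of the two before it: 6, 2, 8, 10 → 18.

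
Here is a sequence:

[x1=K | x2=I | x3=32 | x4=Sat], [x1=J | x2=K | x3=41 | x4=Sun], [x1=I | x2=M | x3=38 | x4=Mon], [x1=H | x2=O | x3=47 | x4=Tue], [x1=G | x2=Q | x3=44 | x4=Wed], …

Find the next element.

[x1=F | x2=S | x3=53 | x4=Thu]

X1: K, J, I, H, G → F (letters move back 1 place in the alphabet).
X2: I, K, M, O, Q → S (letters move forward 2 places in the alphabet).
X3 goes 32, 41, 38, 47, 44 → 53 (alternating steps +9, −3, +9, −3, …).
X4: runs through the weekdays Mon→Sun, so Sat, Sun, Mon, Tue, Wed → Thu.
Combining the parts gives [x1=F | x2=S | x3=53 | x4=Thu].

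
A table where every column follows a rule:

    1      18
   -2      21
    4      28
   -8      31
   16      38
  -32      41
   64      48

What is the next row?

First component: ×(-2) each step, so 1, -2, 4, -8, 16, -32, 64 → -128.
Second component goes 18, 21, 28, 31, 38, 41, 48 → 51 (alternating steps +3, +7, +3, +7, …).
Putting it together: -128  51.

-128  51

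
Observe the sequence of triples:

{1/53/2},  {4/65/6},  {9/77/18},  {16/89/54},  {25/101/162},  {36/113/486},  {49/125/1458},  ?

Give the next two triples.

{64/137/4374}, {81/149/13122}

First entry goes 1, 4, 9, 16, 25, 36, 49 → 64 → 81 (perfect squares: 1², 2², 3², …).
Second entry goes 53, 65, 77, 89, 101, 113, 125 → 137 → 149 (+12 each step).
Third entry: ×3 each step, so 2, 6, 18, 54, 162, 486, 1458 → 4374 → 13122.
Putting the parts together: {64/137/4374} and then {81/149/13122}.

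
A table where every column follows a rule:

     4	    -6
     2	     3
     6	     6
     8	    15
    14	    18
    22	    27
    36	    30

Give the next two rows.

First component: each term is the sum of the two before it, so 4, 2, 6, 8, 14, 22, 36 → 58 → 94.
Second component goes -6, 3, 6, 15, 18, 27, 30 → 39 → 42 (alternating steps +9, +3, +9, +3, …).
Putting the parts together: 58  39 and then 94  42.

58  39; 94  42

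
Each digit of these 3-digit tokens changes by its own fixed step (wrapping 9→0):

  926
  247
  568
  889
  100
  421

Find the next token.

742

First digit: +3 each step, mod 10, so 9, 2, 5, 8, 1, 4 → 7.
Second digit: +2 each step, mod 10, so 2, 4, 6, 8, 0, 2 → 4.
Third digit: +1 each step, mod 10; 6, 7, 8, 9, 0, 1 → 2.
Combining the parts gives 742.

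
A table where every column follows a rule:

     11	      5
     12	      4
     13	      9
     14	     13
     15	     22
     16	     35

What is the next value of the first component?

17

First component: +1 each step, so 11, 12, 13, 14, 15, 16 → 17.
Second component: each term is the sum of the two before it, so 5, 4, 9, 13, 22, 35 → 57.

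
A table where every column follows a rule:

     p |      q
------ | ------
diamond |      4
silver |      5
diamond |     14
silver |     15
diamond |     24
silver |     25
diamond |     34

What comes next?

Column p goes diamond, silver, diamond, silver, diamond, silver, diamond → silver (alternates diamond ↔ silver).
For the column q, alternating steps +1, +9, +1, +9, …: 4, 5, 14, 15, 24, 25, 34 → 35.
Combining the parts gives silver  35.

silver  35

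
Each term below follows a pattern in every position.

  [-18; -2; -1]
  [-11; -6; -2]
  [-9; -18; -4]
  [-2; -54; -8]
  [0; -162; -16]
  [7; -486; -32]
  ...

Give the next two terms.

[9; -1458; -64], [16; -4374; -128]

First part: alternating steps +7, +2, +7, +2, …, so -18, -11, -9, -2, 0, 7 → 9 → 16.
Second part: ×3 each step, so -2, -6, -18, -54, -162, -486 → -1458 → -4374.
Third part: -1, -2, -4, -8, -16, -32 → -64 → -128 (×2 each step).
So the next two terms are [9; -1458; -64] and [16; -4374; -128].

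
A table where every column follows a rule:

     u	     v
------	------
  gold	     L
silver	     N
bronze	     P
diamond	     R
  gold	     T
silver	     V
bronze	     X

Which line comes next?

Column u goes gold, silver, bronze, diamond, gold, silver, bronze → diamond (repeats gold → silver → bronze → diamond).
Column v — letters move forward 2 places in the alphabet: L, N, P, R, T, V, X → Z.
Combining the parts gives diamond  Z.

diamond  Z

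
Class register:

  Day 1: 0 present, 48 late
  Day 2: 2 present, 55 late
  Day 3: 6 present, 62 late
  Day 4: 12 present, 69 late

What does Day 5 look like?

For the present, differences are 2, 4, 6, … (increasing by 2 each time): 0, 2, 6, 12 → 20.
Late — +7 each step: 48, 55, 62, 69 → 76.
Putting it together: 20 present, 76 late.

20 present, 76 late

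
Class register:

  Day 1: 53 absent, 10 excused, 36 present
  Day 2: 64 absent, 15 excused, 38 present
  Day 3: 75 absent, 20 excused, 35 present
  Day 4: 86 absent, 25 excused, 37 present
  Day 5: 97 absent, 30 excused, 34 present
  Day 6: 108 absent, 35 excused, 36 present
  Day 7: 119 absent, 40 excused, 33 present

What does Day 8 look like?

Absent — +11 each step: 53, 64, 75, 86, 97, 108, 119 → 130.
Excused: +5 each step, so 10, 15, 20, 25, 30, 35, 40 → 45.
Present: 36, 38, 35, 37, 34, 36, 33 → 35 (alternating steps +2, −3, +2, −3, …).
Putting it together: 130 absent, 45 excused, 35 present.

130 absent, 45 excused, 35 present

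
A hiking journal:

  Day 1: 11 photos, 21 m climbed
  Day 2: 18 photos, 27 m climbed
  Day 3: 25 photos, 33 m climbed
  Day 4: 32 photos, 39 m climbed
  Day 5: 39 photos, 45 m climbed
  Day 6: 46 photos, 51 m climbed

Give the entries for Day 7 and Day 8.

Photos: 11, 18, 25, 32, 39, 46 → 53 → 60 (+7 each step).
M climbed: +6 each step; 21, 27, 33, 39, 45, 51 → 57 → 63.
So the next two rows are 53 photos, 57 m climbed and 60 photos, 63 m climbed.

53 photos, 57 m climbed; 60 photos, 63 m climbed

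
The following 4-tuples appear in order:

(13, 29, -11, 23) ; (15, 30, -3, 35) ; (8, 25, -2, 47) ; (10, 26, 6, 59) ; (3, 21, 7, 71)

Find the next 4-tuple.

(5, 22, 15, 83)

First slot: 13, 15, 8, 10, 3 → 5 (alternating steps +2, −7, +2, −7, …).
Second slot: alternating steps +1, −5, +1, −5, …, so 29, 30, 25, 26, 21 → 22.
Third slot: alternating steps +8, +1, +8, +1, …; -11, -3, -2, 6, 7 → 15.
Fourth slot: +12 each step; 23, 35, 47, 59, 71 → 83.
Putting it together: (5, 22, 15, 83).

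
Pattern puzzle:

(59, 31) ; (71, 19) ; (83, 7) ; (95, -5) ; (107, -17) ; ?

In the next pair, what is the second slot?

First slot: 59, 71, 83, 95, 107 → 119 (+12 each step).
For the second slot, together with the first slot always sums to 90: 31, 19, 7, -5, -17 → -29.

-29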